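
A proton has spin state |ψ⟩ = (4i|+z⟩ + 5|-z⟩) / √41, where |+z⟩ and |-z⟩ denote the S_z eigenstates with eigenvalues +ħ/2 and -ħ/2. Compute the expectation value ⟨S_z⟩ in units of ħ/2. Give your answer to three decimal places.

-0.220

⟨σ_z⟩ = |a|² - |b|² divided by |a|²+|b|², with a, b the |+z⟩, |-z⟩ amplitudes.
= (16 - 25)/41 = -9/41.
⟨S_z⟩ = (ħ/2)·⟨σ_z⟩.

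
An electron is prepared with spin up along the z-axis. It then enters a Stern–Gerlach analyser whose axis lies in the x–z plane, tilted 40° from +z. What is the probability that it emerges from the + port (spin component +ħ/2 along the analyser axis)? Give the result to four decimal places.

For spin-½, the probability of finding spin-up along an axis at angle θ to the initial spin direction is cos²(θ/2); spin-down is sin²(θ/2).
θ = 40°, so P = cos²(20°) ≈ 0.8830.

0.8830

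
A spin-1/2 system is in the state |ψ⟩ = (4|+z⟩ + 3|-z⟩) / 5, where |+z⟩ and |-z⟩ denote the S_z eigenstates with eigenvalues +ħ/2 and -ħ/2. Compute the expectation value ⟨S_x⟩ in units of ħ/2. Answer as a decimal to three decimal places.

⟨σ_x⟩ = 2 Re(a* b)/(|a|²+|b|²) with a = 4, b = 3.
a* b = 12, so ⟨σ_x⟩ = 24/25.
⟨S_x⟩ = (ħ/2)·⟨σ_x⟩.

0.960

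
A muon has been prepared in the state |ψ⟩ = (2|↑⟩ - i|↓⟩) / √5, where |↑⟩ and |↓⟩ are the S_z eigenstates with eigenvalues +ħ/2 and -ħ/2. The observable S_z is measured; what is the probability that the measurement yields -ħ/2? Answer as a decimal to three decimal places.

The -ħ/2 outcome corresponds to |↓⟩. Its amplitude in |ψ⟩ is -i/√5.
P = |-i|² / 5 = 1/5.

0.200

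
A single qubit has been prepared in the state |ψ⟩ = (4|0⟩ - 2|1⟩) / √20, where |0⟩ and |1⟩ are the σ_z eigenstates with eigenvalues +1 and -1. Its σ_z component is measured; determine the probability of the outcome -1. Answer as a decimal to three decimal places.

0.200

The -1 outcome corresponds to |1⟩. Its amplitude in |ψ⟩ is -2/√20.
P = |-2|² / 20 = 4/20.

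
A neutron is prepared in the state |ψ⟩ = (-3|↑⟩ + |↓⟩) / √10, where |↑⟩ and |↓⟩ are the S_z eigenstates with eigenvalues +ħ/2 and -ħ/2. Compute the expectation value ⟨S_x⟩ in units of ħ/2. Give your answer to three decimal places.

⟨σ_x⟩ = 2 Re(a* b)/(|a|²+|b|²) with a = -3, b = 1.
a* b = -3, so ⟨σ_x⟩ = -6/10.
⟨S_x⟩ = (ħ/2)·⟨σ_x⟩.

-0.600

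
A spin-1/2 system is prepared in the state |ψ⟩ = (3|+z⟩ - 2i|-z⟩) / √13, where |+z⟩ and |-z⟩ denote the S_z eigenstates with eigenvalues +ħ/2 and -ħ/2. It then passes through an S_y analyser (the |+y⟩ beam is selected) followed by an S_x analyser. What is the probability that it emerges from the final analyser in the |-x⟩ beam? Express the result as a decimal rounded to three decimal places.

First analyser (S_y): P(|+y⟩) = |⟨+y|ψ⟩|² = 1/26.
After stage 1 the state is |+y⟩; P(|-x⟩) = |⟨-x|+y⟩|² = 1/2.
Joint probability = 1/26 × 1/2 = 0.019.

0.019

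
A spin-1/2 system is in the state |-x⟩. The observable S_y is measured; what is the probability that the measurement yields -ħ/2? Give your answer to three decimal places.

In the S_z basis, |-x⟩ = (|+z⟩ - |-z⟩)/√2 and |-y⟩ = (|+z⟩ - i|-z⟩)/√2.
|⟨-y|-x⟩|² = 1/2.

0.500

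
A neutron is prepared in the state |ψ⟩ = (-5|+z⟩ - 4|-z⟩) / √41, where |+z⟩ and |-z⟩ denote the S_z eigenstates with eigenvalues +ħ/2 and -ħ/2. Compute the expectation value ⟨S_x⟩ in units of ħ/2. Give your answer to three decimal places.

⟨σ_x⟩ = 2 Re(a* b)/(|a|²+|b|²) with a = -5, b = -4.
a* b = 20, so ⟨σ_x⟩ = 40/41.
⟨S_x⟩ = (ħ/2)·⟨σ_x⟩.

0.976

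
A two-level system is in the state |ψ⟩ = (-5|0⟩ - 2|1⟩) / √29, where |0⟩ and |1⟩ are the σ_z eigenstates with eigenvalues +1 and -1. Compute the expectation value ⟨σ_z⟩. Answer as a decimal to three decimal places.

0.724

⟨σ_z⟩ = |a|² - |b|² divided by |a|²+|b|², with a, b the |0⟩, |1⟩ amplitudes.
= (25 - 4)/29 = 21/29.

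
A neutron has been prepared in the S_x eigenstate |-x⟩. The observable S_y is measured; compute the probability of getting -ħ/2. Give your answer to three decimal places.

In the S_z basis, |-x⟩ = (|↑⟩ - |↓⟩)/√2 and |-y⟩ = (|↑⟩ - i|↓⟩)/√2.
|⟨-y|-x⟩|² = 1/2.

0.500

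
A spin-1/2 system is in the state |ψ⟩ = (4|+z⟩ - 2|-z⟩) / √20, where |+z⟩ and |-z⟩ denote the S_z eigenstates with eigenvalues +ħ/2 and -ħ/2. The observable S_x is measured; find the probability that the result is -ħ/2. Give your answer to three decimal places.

0.900

|-x⟩ = (|+z⟩ - |-z⟩)/√2, so ⟨-x|ψ⟩ = (6) / (√2·√20).
P = |6|² / 40 = 36/40.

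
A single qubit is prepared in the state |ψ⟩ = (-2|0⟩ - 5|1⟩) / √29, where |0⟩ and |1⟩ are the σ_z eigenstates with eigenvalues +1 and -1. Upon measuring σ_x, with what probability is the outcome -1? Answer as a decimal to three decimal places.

0.155

|-x⟩ = (|0⟩ - |1⟩)/√2, so ⟨-x|ψ⟩ = (3) / (√2·√29).
P = |3|² / 58 = 9/58.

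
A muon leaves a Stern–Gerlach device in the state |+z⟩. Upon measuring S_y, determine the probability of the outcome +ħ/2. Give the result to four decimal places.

0.5000

In the S_z basis, |+z⟩ = |↑⟩ and |+y⟩ = (|↑⟩ + i|↓⟩)/√2.
|⟨+y|+z⟩|² = 1/2.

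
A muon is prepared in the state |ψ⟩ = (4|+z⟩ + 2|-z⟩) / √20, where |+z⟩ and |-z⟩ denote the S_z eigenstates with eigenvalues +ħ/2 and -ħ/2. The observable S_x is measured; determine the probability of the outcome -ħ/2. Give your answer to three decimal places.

0.100

|-x⟩ = (|+z⟩ - |-z⟩)/√2, so ⟨-x|ψ⟩ = (2) / (√2·√20).
P = |2|² / 40 = 4/40.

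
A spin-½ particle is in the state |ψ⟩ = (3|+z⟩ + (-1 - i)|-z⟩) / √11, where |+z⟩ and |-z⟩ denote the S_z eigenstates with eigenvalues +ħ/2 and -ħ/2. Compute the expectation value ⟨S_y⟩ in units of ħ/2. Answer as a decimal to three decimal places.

⟨σ_y⟩ = 2 Im(a* b)/(|a|²+|b|²) with a = 3, b = (-1 - i).
a* b = (-3 - 3i), so ⟨σ_y⟩ = -6/11.
⟨S_y⟩ = (ħ/2)·⟨σ_y⟩.

-0.545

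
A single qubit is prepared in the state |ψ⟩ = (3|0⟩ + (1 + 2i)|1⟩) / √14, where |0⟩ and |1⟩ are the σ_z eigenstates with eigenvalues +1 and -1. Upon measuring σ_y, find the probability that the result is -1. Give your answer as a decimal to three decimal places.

|-y⟩ = (|0⟩ - i|1⟩)/√2, so ⟨-y|ψ⟩ = (1 + i) / (√2·√14).
P = |1 + i|² / 28 = 2/28.

0.071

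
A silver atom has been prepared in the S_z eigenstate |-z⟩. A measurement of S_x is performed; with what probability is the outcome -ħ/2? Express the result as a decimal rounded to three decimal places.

0.500

In the S_z basis, |-z⟩ = |↓⟩ and |-x⟩ = (|↑⟩ - |↓⟩)/√2.
|⟨-x|-z⟩|² = 1/2.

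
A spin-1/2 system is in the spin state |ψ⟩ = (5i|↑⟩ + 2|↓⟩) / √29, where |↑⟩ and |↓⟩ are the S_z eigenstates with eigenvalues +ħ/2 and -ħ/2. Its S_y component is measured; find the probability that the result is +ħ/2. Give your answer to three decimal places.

|+y⟩ = (|↑⟩ + i|↓⟩)/√2, so ⟨+y|ψ⟩ = (3i) / (√2·√29).
P = |3i|² / 58 = 9/58.

0.155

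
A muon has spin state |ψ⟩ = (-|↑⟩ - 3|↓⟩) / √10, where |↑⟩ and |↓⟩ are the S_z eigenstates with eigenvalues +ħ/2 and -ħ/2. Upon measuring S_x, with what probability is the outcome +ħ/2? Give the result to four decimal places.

0.8000

|+x⟩ = (|↑⟩ + |↓⟩)/√2, so ⟨+x|ψ⟩ = (-4) / (√2·√10).
P = |-4|² / 20 = 16/20.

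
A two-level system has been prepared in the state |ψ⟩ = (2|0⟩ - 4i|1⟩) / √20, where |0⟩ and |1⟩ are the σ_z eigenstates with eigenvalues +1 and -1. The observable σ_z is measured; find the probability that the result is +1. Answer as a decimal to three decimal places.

0.200

The +1 outcome corresponds to |0⟩. Its amplitude in |ψ⟩ is 2/√20.
P = |2|² / 20 = 4/20.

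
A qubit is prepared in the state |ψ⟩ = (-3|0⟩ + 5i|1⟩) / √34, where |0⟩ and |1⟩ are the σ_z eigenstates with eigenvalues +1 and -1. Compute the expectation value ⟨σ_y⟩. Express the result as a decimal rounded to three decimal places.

-0.882

⟨σ_y⟩ = 2 Im(a* b)/(|a|²+|b|²) with a = -3, b = 5i.
a* b = -15i, so ⟨σ_y⟩ = -30/34.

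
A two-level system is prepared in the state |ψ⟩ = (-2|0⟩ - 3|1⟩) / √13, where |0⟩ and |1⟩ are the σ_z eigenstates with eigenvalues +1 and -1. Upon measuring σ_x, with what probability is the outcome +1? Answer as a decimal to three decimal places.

0.962

|+x⟩ = (|0⟩ + |1⟩)/√2, so ⟨+x|ψ⟩ = (-5) / (√2·√13).
P = |-5|² / 26 = 25/26.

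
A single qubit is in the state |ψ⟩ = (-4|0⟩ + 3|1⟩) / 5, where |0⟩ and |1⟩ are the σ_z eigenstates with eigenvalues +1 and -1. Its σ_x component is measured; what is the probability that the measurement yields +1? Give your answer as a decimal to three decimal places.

|+x⟩ = (|0⟩ + |1⟩)/√2, so ⟨+x|ψ⟩ = (-1) / (√2·5).
P = |-1|² / 50 = 1/50.

0.020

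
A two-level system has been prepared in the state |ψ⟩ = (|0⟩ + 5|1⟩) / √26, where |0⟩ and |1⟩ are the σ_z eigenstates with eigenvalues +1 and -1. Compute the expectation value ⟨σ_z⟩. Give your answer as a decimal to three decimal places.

⟨σ_z⟩ = |a|² - |b|² divided by |a|²+|b|², with a, b the |0⟩, |1⟩ amplitudes.
= (1 - 25)/26 = -24/26.

-0.923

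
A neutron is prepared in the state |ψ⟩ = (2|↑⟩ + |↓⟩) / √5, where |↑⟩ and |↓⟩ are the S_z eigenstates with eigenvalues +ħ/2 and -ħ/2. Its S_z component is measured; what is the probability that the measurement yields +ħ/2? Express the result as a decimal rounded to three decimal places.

0.800

The +ħ/2 outcome corresponds to |↑⟩. Its amplitude in |ψ⟩ is 2/√5.
P = |2|² / 5 = 4/5.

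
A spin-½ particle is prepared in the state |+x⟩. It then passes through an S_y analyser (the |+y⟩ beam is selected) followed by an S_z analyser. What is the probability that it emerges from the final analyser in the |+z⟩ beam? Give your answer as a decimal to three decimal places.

0.250

First analyser (S_y): from |+x⟩, P(|+y⟩) = 1/2.
After stage 1 the state is |+y⟩; P(|+z⟩) = |⟨+z|+y⟩|² = 1/2.
Joint probability = 1/2 × 1/2 = 0.250.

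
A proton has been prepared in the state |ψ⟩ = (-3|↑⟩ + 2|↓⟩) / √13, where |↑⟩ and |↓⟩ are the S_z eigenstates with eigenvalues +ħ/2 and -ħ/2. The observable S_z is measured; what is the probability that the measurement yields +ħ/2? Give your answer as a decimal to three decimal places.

The +ħ/2 outcome corresponds to |↑⟩. Its amplitude in |ψ⟩ is -3/√13.
P = |-3|² / 13 = 9/13.

0.692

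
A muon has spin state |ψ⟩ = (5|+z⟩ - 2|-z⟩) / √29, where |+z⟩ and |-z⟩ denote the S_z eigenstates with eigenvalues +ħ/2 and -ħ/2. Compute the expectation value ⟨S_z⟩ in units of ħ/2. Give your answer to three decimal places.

⟨σ_z⟩ = |a|² - |b|² divided by |a|²+|b|², with a, b the |+z⟩, |-z⟩ amplitudes.
= (25 - 4)/29 = 21/29.
⟨S_z⟩ = (ħ/2)·⟨σ_z⟩.

0.724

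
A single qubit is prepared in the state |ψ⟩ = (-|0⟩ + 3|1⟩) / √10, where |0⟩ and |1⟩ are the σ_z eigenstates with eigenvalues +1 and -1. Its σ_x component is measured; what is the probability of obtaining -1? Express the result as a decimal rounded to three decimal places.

|-x⟩ = (|0⟩ - |1⟩)/√2, so ⟨-x|ψ⟩ = (-4) / (√2·√10).
P = |-4|² / 20 = 16/20.

0.800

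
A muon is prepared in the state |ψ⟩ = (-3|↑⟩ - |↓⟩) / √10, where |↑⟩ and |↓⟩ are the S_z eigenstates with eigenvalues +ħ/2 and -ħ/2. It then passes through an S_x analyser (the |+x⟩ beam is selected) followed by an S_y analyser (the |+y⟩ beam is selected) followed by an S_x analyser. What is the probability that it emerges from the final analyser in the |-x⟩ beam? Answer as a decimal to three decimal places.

0.200

First analyser (S_x): P(|+x⟩) = |⟨+x|ψ⟩|² = 16/20.
After stage 1 the state is |+x⟩; P(|+y⟩) = |⟨+y|+x⟩|² = 1/2.
After stage 2 the state is |+y⟩; P(|-x⟩) = |⟨-x|+y⟩|² = 1/2.
Joint probability = 16/20 × 1/2 × 1/2 = 0.200.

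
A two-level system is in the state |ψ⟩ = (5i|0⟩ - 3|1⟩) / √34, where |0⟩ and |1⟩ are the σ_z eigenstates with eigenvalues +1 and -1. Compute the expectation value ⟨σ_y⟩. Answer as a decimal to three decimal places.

0.882

⟨σ_y⟩ = 2 Im(a* b)/(|a|²+|b|²) with a = 5i, b = -3.
a* b = 15i, so ⟨σ_y⟩ = 30/34.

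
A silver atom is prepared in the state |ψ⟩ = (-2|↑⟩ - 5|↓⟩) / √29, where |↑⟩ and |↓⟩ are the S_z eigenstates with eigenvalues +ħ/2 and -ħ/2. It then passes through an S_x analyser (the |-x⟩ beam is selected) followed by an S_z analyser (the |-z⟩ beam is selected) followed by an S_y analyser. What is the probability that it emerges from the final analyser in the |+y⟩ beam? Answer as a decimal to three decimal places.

0.039

First analyser (S_x): P(|-x⟩) = |⟨-x|ψ⟩|² = 9/58.
After stage 1 the state is |-x⟩; P(|-z⟩) = |⟨-z|-x⟩|² = 1/2.
After stage 2 the state is |-z⟩; P(|+y⟩) = |⟨+y|-z⟩|² = 1/2.
Joint probability = 9/58 × 1/2 × 1/2 = 0.039.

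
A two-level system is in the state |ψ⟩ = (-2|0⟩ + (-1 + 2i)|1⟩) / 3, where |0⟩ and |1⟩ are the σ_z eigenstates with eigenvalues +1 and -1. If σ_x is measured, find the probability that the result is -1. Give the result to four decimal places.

0.2778

|-x⟩ = (|0⟩ - |1⟩)/√2, so ⟨-x|ψ⟩ = (-1 - 2i) / (√2·3).
P = |-1 - 2i|² / 18 = 5/18.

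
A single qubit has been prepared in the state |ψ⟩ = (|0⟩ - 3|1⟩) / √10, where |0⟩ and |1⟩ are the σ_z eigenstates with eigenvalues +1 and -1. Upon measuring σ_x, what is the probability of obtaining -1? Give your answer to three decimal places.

|-x⟩ = (|0⟩ - |1⟩)/√2, so ⟨-x|ψ⟩ = (4) / (√2·√10).
P = |4|² / 20 = 16/20.

0.800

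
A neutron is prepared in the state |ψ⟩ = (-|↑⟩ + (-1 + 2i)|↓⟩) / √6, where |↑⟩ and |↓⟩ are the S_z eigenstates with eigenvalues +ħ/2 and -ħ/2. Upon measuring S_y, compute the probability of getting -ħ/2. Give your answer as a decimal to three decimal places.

0.833

|-y⟩ = (|↑⟩ - i|↓⟩)/√2, so ⟨-y|ψ⟩ = (-3 - i) / (√2·√6).
P = |-3 - i|² / 12 = 10/12.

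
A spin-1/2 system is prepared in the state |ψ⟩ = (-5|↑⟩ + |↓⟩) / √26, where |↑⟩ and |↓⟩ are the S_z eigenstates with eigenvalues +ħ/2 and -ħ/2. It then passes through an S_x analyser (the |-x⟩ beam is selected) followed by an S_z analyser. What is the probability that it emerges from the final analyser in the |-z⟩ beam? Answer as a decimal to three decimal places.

First analyser (S_x): P(|-x⟩) = |⟨-x|ψ⟩|² = 36/52.
After stage 1 the state is |-x⟩; P(|-z⟩) = |⟨-z|-x⟩|² = 1/2.
Joint probability = 36/52 × 1/2 = 0.346.

0.346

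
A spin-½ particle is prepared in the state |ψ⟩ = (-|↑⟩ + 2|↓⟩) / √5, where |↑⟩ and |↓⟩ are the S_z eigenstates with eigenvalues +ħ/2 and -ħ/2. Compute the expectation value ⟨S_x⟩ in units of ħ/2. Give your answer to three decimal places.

-0.800

⟨σ_x⟩ = 2 Re(a* b)/(|a|²+|b|²) with a = -1, b = 2.
a* b = -2, so ⟨σ_x⟩ = -4/5.
⟨S_x⟩ = (ħ/2)·⟨σ_x⟩.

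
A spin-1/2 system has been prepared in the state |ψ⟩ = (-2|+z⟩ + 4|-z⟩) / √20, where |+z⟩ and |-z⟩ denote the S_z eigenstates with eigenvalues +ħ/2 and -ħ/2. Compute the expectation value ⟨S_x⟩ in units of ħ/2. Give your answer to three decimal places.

⟨σ_x⟩ = 2 Re(a* b)/(|a|²+|b|²) with a = -2, b = 4.
a* b = -8, so ⟨σ_x⟩ = -16/20.
⟨S_x⟩ = (ħ/2)·⟨σ_x⟩.

-0.800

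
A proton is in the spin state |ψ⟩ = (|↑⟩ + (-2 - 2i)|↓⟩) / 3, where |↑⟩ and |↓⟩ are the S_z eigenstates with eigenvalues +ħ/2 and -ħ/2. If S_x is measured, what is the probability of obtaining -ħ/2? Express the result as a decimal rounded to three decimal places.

|-x⟩ = (|↑⟩ - |↓⟩)/√2, so ⟨-x|ψ⟩ = (3 + 2i) / (√2·3).
P = |3 + 2i|² / 18 = 13/18.

0.722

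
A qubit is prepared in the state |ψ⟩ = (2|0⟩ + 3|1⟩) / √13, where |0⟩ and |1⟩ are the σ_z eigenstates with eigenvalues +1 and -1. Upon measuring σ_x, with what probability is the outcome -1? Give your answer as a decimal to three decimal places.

|-x⟩ = (|0⟩ - |1⟩)/√2, so ⟨-x|ψ⟩ = (-1) / (√2·√13).
P = |-1|² / 26 = 1/26.

0.038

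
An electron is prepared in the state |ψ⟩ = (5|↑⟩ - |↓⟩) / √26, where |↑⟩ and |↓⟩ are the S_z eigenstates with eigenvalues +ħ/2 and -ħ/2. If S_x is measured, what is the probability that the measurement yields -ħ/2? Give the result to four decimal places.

|-x⟩ = (|↑⟩ - |↓⟩)/√2, so ⟨-x|ψ⟩ = (6) / (√2·√26).
P = |6|² / 52 = 36/52.

0.6923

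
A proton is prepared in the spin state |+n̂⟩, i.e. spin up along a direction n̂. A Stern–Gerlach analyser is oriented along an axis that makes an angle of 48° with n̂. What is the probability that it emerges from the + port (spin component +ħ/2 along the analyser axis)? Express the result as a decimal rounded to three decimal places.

For spin-½, the probability of finding spin-up along an axis at angle θ to the initial spin direction is cos²(θ/2); spin-down is sin²(θ/2).
θ = 48°, so P = cos²(24°) ≈ 0.835.

0.835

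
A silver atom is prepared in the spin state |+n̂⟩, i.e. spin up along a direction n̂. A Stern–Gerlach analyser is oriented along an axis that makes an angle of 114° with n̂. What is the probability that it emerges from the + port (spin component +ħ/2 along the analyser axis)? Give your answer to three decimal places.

0.297

For spin-½, the probability of finding spin-up along an axis at angle θ to the initial spin direction is cos²(θ/2); spin-down is sin²(θ/2).
θ = 114°, so P = cos²(57°) ≈ 0.297.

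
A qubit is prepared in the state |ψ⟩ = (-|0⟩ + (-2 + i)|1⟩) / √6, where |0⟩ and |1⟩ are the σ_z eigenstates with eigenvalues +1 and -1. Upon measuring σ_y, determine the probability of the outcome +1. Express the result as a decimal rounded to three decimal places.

0.333

|+y⟩ = (|0⟩ + i|1⟩)/√2, so ⟨+y|ψ⟩ = (2i) / (√2·√6).
P = |2i|² / 12 = 4/12.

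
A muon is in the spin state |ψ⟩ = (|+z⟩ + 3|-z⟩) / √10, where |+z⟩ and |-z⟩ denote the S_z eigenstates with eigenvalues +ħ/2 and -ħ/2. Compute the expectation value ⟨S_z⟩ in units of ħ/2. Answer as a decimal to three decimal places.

-0.800

⟨σ_z⟩ = |a|² - |b|² divided by |a|²+|b|², with a, b the |+z⟩, |-z⟩ amplitudes.
= (1 - 9)/10 = -8/10.
⟨S_z⟩ = (ħ/2)·⟨σ_z⟩.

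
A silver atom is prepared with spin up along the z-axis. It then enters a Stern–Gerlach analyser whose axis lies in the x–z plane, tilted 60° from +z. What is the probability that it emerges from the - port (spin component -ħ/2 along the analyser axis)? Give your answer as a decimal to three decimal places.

For spin-½, the probability of finding spin-up along an axis at angle θ to the initial spin direction is cos²(θ/2); spin-down is sin²(θ/2).
θ = 60°, so P = sin²(30°) ≈ 0.250.

0.250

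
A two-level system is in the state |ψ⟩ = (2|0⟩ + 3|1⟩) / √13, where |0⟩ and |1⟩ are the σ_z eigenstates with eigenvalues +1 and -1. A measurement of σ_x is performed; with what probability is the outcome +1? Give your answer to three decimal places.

|+x⟩ = (|0⟩ + |1⟩)/√2, so ⟨+x|ψ⟩ = (5) / (√2·√13).
P = |5|² / 26 = 25/26.

0.962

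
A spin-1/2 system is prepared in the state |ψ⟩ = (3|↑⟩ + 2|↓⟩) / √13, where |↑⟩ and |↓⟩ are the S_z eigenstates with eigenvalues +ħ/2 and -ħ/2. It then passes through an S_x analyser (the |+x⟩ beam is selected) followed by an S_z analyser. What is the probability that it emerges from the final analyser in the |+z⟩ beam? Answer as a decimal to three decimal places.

0.481

First analyser (S_x): P(|+x⟩) = |⟨+x|ψ⟩|² = 25/26.
After stage 1 the state is |+x⟩; P(|+z⟩) = |⟨+z|+x⟩|² = 1/2.
Joint probability = 25/26 × 1/2 = 0.481.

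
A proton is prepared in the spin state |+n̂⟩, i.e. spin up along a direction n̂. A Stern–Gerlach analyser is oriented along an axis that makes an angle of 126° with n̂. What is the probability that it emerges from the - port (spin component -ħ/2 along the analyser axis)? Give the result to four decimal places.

0.7939

For spin-½, the probability of finding spin-up along an axis at angle θ to the initial spin direction is cos²(θ/2); spin-down is sin²(θ/2).
θ = 126°, so P = sin²(63°) ≈ 0.7939.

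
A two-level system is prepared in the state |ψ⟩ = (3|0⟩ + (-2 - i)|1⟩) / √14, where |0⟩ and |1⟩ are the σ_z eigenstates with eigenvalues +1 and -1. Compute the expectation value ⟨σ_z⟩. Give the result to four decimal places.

⟨σ_z⟩ = |a|² - |b|² divided by |a|²+|b|², with a, b the |0⟩, |1⟩ amplitudes.
= (9 - 5)/14 = 4/14.

0.2857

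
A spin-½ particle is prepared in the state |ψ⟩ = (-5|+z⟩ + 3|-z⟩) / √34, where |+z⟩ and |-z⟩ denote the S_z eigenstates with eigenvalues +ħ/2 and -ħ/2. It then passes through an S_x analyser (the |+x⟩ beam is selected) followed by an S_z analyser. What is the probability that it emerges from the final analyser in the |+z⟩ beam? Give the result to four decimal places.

0.0294

First analyser (S_x): P(|+x⟩) = |⟨+x|ψ⟩|² = 4/68.
After stage 1 the state is |+x⟩; P(|+z⟩) = |⟨+z|+x⟩|² = 1/2.
Joint probability = 4/68 × 1/2 = 0.0294.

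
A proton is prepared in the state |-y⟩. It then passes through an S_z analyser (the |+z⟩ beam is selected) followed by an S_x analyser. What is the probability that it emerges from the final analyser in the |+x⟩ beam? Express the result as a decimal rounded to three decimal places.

0.250

First analyser (S_z): from |-y⟩, P(|+z⟩) = 1/2.
After stage 1 the state is |+z⟩; P(|+x⟩) = |⟨+x|+z⟩|² = 1/2.
Joint probability = 1/2 × 1/2 = 0.250.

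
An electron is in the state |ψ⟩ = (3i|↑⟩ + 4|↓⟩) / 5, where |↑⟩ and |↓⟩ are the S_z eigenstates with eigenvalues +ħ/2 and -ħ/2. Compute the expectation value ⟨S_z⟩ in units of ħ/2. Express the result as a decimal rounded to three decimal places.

-0.280

⟨σ_z⟩ = |a|² - |b|² divided by |a|²+|b|², with a, b the |↑⟩, |↓⟩ amplitudes.
= (9 - 16)/25 = -7/25.
⟨S_z⟩ = (ħ/2)·⟨σ_z⟩.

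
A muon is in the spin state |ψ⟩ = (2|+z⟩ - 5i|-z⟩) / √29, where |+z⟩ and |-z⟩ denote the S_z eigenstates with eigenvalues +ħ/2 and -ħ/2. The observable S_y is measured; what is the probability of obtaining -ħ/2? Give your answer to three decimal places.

0.845

|-y⟩ = (|+z⟩ - i|-z⟩)/√2, so ⟨-y|ψ⟩ = (7) / (√2·√29).
P = |7|² / 58 = 49/58.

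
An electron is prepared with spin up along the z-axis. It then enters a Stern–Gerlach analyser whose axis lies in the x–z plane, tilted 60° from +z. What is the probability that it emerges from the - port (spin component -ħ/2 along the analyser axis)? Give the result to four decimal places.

For spin-½, the probability of finding spin-up along an axis at angle θ to the initial spin direction is cos²(θ/2); spin-down is sin²(θ/2).
θ = 60°, so P = sin²(30°) ≈ 0.2500.

0.2500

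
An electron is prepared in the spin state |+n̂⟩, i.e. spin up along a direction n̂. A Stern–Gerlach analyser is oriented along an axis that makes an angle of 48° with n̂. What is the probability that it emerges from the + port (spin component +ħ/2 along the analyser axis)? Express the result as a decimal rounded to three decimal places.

0.835

For spin-½, the probability of finding spin-up along an axis at angle θ to the initial spin direction is cos²(θ/2); spin-down is sin²(θ/2).
θ = 48°, so P = cos²(24°) ≈ 0.835.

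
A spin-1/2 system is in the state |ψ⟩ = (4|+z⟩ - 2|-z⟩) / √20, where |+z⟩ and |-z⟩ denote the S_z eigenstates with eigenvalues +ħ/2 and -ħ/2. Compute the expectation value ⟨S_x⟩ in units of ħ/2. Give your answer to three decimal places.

⟨σ_x⟩ = 2 Re(a* b)/(|a|²+|b|²) with a = 4, b = -2.
a* b = -8, so ⟨σ_x⟩ = -16/20.
⟨S_x⟩ = (ħ/2)·⟨σ_x⟩.

-0.800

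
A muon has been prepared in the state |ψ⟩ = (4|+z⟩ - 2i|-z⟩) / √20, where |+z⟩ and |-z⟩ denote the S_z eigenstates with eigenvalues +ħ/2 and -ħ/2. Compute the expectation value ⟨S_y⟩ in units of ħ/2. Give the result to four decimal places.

-0.8000

⟨σ_y⟩ = 2 Im(a* b)/(|a|²+|b|²) with a = 4, b = -2i.
a* b = -8i, so ⟨σ_y⟩ = -16/20.
⟨S_y⟩ = (ħ/2)·⟨σ_y⟩.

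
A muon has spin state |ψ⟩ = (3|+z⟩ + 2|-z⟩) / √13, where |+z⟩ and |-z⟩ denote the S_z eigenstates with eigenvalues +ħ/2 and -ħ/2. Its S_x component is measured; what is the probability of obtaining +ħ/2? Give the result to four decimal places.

|+x⟩ = (|+z⟩ + |-z⟩)/√2, so ⟨+x|ψ⟩ = (5) / (√2·√13).
P = |5|² / 26 = 25/26.

0.9615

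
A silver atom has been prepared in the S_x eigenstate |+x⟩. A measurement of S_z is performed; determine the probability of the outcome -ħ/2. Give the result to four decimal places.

0.5000

In the S_z basis, |+x⟩ = (|↑⟩ + |↓⟩)/√2 and |-z⟩ = |↓⟩.
|⟨-z|+x⟩|² = 1/2.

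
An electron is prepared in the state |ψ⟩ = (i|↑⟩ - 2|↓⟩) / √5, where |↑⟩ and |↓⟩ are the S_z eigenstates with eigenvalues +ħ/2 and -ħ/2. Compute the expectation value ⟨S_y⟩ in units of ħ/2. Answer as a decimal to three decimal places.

⟨σ_y⟩ = 2 Im(a* b)/(|a|²+|b|²) with a = i, b = -2.
a* b = 2i, so ⟨σ_y⟩ = 4/5.
⟨S_y⟩ = (ħ/2)·⟨σ_y⟩.

0.800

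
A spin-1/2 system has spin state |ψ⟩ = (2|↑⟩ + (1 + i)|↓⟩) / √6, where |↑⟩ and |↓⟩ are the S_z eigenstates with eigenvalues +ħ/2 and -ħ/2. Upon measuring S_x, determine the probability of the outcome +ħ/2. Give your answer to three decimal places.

0.833

|+x⟩ = (|↑⟩ + |↓⟩)/√2, so ⟨+x|ψ⟩ = (3 + i) / (√2·√6).
P = |3 + i|² / 12 = 10/12.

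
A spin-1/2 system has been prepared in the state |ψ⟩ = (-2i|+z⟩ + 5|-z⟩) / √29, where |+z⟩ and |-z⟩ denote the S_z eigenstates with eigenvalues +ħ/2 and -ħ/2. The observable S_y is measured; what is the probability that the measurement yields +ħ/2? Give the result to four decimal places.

0.8448

|+y⟩ = (|+z⟩ + i|-z⟩)/√2, so ⟨+y|ψ⟩ = (-7i) / (√2·√29).
P = |-7i|² / 58 = 49/58.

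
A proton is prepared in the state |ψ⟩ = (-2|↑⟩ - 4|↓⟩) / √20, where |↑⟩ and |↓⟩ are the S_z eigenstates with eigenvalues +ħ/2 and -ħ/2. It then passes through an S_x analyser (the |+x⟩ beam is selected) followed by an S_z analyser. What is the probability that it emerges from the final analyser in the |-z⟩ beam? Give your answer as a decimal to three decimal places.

0.450

First analyser (S_x): P(|+x⟩) = |⟨+x|ψ⟩|² = 36/40.
After stage 1 the state is |+x⟩; P(|-z⟩) = |⟨-z|+x⟩|² = 1/2.
Joint probability = 36/40 × 1/2 = 0.450.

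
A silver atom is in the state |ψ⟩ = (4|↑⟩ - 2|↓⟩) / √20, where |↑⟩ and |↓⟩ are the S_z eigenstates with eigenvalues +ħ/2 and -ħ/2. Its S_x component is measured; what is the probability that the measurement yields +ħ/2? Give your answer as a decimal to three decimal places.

|+x⟩ = (|↑⟩ + |↓⟩)/√2, so ⟨+x|ψ⟩ = (2) / (√2·√20).
P = |2|² / 40 = 4/40.

0.100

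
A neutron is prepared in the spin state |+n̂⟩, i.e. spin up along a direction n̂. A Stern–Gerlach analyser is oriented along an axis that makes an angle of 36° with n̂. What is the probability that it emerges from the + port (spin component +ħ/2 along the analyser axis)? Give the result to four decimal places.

For spin-½, the probability of finding spin-up along an axis at angle θ to the initial spin direction is cos²(θ/2); spin-down is sin²(θ/2).
θ = 36°, so P = cos²(18°) ≈ 0.9045.

0.9045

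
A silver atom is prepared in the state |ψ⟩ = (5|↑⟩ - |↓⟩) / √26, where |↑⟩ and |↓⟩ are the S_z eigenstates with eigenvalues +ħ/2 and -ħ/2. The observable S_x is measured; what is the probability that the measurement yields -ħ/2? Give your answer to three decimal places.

|-x⟩ = (|↑⟩ - |↓⟩)/√2, so ⟨-x|ψ⟩ = (6) / (√2·√26).
P = |6|² / 52 = 36/52.

0.692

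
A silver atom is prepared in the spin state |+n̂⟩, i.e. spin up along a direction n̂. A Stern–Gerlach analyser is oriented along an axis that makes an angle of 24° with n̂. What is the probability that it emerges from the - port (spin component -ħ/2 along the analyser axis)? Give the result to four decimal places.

For spin-½, the probability of finding spin-up along an axis at angle θ to the initial spin direction is cos²(θ/2); spin-down is sin²(θ/2).
θ = 24°, so P = sin²(12°) ≈ 0.0432.

0.0432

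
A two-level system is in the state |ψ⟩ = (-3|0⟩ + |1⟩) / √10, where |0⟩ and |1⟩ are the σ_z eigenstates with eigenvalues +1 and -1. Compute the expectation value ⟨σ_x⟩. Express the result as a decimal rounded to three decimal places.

⟨σ_x⟩ = 2 Re(a* b)/(|a|²+|b|²) with a = -3, b = 1.
a* b = -3, so ⟨σ_x⟩ = -6/10.

-0.600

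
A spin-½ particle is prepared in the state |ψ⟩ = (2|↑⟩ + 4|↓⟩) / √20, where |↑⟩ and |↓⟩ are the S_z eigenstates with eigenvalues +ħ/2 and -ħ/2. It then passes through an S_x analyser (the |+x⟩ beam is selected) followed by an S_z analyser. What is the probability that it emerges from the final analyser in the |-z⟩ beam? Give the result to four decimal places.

First analyser (S_x): P(|+x⟩) = |⟨+x|ψ⟩|² = 36/40.
After stage 1 the state is |+x⟩; P(|-z⟩) = |⟨-z|+x⟩|² = 1/2.
Joint probability = 36/40 × 1/2 = 0.4500.

0.4500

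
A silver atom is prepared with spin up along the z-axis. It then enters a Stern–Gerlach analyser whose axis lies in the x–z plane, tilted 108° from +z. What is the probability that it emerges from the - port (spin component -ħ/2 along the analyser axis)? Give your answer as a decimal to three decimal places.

0.655

For spin-½, the probability of finding spin-up along an axis at angle θ to the initial spin direction is cos²(θ/2); spin-down is sin²(θ/2).
θ = 108°, so P = sin²(54°) ≈ 0.655.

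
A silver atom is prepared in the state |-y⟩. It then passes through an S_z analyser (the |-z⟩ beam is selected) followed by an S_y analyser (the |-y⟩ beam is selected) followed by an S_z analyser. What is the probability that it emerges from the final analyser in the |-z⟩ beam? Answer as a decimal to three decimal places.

First analyser (S_z): from |-y⟩, P(|-z⟩) = 1/2.
After stage 1 the state is |-z⟩; P(|-y⟩) = |⟨-y|-z⟩|² = 1/2.
After stage 2 the state is |-y⟩; P(|-z⟩) = |⟨-z|-y⟩|² = 1/2.
Joint probability = 1/2 × 1/2 × 1/2 = 0.125.

0.125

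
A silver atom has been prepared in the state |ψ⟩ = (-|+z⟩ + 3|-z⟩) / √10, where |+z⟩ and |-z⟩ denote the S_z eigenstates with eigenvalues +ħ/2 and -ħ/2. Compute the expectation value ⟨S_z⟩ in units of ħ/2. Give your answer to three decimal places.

⟨σ_z⟩ = |a|² - |b|² divided by |a|²+|b|², with a, b the |+z⟩, |-z⟩ amplitudes.
= (1 - 9)/10 = -8/10.
⟨S_z⟩ = (ħ/2)·⟨σ_z⟩.

-0.800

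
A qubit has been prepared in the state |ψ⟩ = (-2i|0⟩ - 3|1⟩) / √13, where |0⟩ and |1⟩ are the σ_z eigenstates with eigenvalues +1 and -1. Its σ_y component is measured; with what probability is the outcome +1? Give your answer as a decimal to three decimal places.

|+y⟩ = (|0⟩ + i|1⟩)/√2, so ⟨+y|ψ⟩ = (i) / (√2·√13).
P = |i|² / 26 = 1/26.

0.038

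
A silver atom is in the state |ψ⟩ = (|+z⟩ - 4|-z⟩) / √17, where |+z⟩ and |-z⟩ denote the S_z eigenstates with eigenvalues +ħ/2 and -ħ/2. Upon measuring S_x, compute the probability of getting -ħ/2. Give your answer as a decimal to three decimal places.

|-x⟩ = (|+z⟩ - |-z⟩)/√2, so ⟨-x|ψ⟩ = (5) / (√2·√17).
P = |5|² / 34 = 25/34.

0.735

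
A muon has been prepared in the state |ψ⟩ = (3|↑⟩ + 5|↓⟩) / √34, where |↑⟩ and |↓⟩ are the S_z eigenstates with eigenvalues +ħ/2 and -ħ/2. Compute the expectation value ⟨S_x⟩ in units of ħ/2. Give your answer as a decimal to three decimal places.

⟨σ_x⟩ = 2 Re(a* b)/(|a|²+|b|²) with a = 3, b = 5.
a* b = 15, so ⟨σ_x⟩ = 30/34.
⟨S_x⟩ = (ħ/2)·⟨σ_x⟩.

0.882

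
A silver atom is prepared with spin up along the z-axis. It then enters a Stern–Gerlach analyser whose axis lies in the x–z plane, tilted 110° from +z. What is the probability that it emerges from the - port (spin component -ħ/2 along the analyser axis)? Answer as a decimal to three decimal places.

0.671

For spin-½, the probability of finding spin-up along an axis at angle θ to the initial spin direction is cos²(θ/2); spin-down is sin²(θ/2).
θ = 110°, so P = sin²(55°) ≈ 0.671.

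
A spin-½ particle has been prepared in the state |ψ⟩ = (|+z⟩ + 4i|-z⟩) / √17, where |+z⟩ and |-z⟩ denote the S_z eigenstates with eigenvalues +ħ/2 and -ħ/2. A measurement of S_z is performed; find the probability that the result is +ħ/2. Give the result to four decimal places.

The +ħ/2 outcome corresponds to |+z⟩. Its amplitude in |ψ⟩ is 1/√17.
P = |1|² / 17 = 1/17.

0.0588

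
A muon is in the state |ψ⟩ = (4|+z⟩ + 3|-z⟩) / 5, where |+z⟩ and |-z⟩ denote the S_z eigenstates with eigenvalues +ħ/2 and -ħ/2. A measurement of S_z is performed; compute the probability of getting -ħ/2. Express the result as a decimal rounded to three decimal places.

The -ħ/2 outcome corresponds to |-z⟩. Its amplitude in |ψ⟩ is 3/5.
P = |3|² / 25 = 9/25.

0.360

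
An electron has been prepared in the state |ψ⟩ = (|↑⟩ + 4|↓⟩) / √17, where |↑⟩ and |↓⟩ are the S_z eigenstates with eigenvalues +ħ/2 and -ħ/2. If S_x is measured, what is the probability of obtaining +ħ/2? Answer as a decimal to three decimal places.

0.735

|+x⟩ = (|↑⟩ + |↓⟩)/√2, so ⟨+x|ψ⟩ = (5) / (√2·√17).
P = |5|² / 34 = 25/34.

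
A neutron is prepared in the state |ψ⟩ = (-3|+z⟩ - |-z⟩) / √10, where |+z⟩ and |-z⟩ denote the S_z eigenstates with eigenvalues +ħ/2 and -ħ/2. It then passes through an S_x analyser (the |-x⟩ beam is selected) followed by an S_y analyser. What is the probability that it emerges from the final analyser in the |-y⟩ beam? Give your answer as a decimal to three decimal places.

First analyser (S_x): P(|-x⟩) = |⟨-x|ψ⟩|² = 4/20.
After stage 1 the state is |-x⟩; P(|-y⟩) = |⟨-y|-x⟩|² = 1/2.
Joint probability = 4/20 × 1/2 = 0.100.

0.100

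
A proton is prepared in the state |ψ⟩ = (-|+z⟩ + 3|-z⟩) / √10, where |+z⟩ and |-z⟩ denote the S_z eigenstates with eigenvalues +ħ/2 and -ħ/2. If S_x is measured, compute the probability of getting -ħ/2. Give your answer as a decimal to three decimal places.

|-x⟩ = (|+z⟩ - |-z⟩)/√2, so ⟨-x|ψ⟩ = (-4) / (√2·√10).
P = |-4|² / 20 = 16/20.

0.800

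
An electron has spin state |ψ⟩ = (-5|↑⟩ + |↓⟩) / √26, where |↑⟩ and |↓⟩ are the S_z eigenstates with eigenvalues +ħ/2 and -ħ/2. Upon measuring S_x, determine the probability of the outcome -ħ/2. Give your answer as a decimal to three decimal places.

0.692

|-x⟩ = (|↑⟩ - |↓⟩)/√2, so ⟨-x|ψ⟩ = (-6) / (√2·√26).
P = |-6|² / 52 = 36/52.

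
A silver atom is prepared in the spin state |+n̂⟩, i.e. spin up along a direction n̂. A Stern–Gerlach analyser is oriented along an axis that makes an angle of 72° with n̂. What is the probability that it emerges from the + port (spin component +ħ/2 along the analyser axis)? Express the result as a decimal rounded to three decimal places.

For spin-½, the probability of finding spin-up along an axis at angle θ to the initial spin direction is cos²(θ/2); spin-down is sin²(θ/2).
θ = 72°, so P = cos²(36°) ≈ 0.655.

0.655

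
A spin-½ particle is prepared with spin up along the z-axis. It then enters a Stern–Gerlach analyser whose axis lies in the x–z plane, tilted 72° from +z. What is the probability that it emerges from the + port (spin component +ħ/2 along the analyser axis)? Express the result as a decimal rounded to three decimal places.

0.655

For spin-½, the probability of finding spin-up along an axis at angle θ to the initial spin direction is cos²(θ/2); spin-down is sin²(θ/2).
θ = 72°, so P = cos²(36°) ≈ 0.655.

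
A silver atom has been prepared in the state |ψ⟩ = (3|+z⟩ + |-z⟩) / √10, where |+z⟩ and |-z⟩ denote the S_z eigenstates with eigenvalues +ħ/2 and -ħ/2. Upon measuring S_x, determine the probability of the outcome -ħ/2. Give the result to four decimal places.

0.2000

|-x⟩ = (|+z⟩ - |-z⟩)/√2, so ⟨-x|ψ⟩ = (2) / (√2·√10).
P = |2|² / 20 = 4/20.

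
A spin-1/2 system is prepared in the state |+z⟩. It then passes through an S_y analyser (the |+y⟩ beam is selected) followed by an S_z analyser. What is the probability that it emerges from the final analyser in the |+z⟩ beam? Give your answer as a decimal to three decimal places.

First analyser (S_y): from |+z⟩, P(|+y⟩) = 1/2.
After stage 1 the state is |+y⟩; P(|+z⟩) = |⟨+z|+y⟩|² = 1/2.
Joint probability = 1/2 × 1/2 = 0.250.

0.250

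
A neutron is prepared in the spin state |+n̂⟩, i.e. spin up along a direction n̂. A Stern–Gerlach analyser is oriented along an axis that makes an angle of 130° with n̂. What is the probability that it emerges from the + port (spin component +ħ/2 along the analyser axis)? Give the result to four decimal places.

0.1786

For spin-½, the probability of finding spin-up along an axis at angle θ to the initial spin direction is cos²(θ/2); spin-down is sin²(θ/2).
θ = 130°, so P = cos²(65°) ≈ 0.1786.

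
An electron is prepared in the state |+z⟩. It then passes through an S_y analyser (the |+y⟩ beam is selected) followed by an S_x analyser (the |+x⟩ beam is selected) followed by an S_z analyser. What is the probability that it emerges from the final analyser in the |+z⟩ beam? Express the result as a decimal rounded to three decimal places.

0.125

First analyser (S_y): from |+z⟩, P(|+y⟩) = 1/2.
After stage 1 the state is |+y⟩; P(|+x⟩) = |⟨+x|+y⟩|² = 1/2.
After stage 2 the state is |+x⟩; P(|+z⟩) = |⟨+z|+x⟩|² = 1/2.
Joint probability = 1/2 × 1/2 × 1/2 = 0.125.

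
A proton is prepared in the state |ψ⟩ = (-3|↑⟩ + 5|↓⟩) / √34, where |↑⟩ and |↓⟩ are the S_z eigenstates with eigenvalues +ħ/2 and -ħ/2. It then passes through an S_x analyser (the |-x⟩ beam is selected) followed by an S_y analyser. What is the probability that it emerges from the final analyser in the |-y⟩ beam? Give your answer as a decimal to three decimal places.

First analyser (S_x): P(|-x⟩) = |⟨-x|ψ⟩|² = 64/68.
After stage 1 the state is |-x⟩; P(|-y⟩) = |⟨-y|-x⟩|² = 1/2.
Joint probability = 64/68 × 1/2 = 0.471.

0.471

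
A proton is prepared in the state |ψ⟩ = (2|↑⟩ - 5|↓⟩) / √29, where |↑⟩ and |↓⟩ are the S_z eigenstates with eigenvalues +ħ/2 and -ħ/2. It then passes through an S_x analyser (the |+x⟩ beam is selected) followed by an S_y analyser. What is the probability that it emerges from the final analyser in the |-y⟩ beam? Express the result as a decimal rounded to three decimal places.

0.078

First analyser (S_x): P(|+x⟩) = |⟨+x|ψ⟩|² = 9/58.
After stage 1 the state is |+x⟩; P(|-y⟩) = |⟨-y|+x⟩|² = 1/2.
Joint probability = 9/58 × 1/2 = 0.078.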